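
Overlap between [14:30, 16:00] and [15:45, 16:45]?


15 minutes

Meeting A: 870-960 (in minutes from midnight)
Meeting B: 945-1005
Overlap start = max(870, 945) = 945
Overlap end = min(960, 1005) = 960
Overlap = max(0, 960 - 945) = 15 min


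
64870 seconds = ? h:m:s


18h 1m 10s

Hours: 64870 ÷ 3600 = 18 remainder 70
Minutes: 70 ÷ 60 = 1 remainder 10
Seconds: 10


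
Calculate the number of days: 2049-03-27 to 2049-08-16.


142 days

From March 27, 2049 to August 16, 2049
Rest of March 2049: 31 - 27 = 4
Full months: April 30, May 31, June 30, July 31
Days into August 2049: 16
Total = 4 + 30 + 31 + 30 + 31 + 16 = 142 days


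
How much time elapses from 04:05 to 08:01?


End time in minutes: 8×60 + 1 = 481
Start time in minutes: 4×60 + 5 = 245
Difference = 481 - 245 = 236 minutes
= 3 hours 56 minutes

3h 56m


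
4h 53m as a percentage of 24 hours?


Total minutes: 4×60 + 53 = 293
Day = 24×60 = 1440 minutes
Fraction = 293/1440 ≈ 0.2035
As a percentage: 293/1440 × 100 ≈ 20.35%

0.2035 (20.35%)


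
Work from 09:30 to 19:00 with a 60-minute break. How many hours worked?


8h 30m (510 minutes)

Total time = (19×60+0) - (9×60+30)
= 1140 - 570 = 570 min
Minus break: 570 - 60 = 510 min
= 8h 30m


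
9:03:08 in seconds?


32588 seconds

Hours: 9 × 3600 = 32400
Minutes: 3 × 60 = 180
Seconds: 8
Total = 32400 + 180 + 8 = 32588


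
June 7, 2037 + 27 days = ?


Start: June 7, 2037
Add 27 days
June 7 → July 1: 30 - 7 + 1 = 24 days (27 - 24 = 3 left)
July 1 + 3 = July 4, 2037

July 4, 2037


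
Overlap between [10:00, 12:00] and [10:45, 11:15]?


Meeting A: 600-720 (in minutes from midnight)
Meeting B: 645-675
Overlap start = max(600, 645) = 645
Overlap end = min(720, 675) = 675
Overlap = max(0, 675 - 645) = 30 min

30 minutes


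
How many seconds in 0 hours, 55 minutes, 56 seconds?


Hours: 0 × 3600 = 0
Minutes: 55 × 60 = 3300
Seconds: 56
Total = 0 + 3300 + 56 = 3356

3356 seconds


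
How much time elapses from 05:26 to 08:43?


End time in minutes: 8×60 + 43 = 523
Start time in minutes: 5×60 + 26 = 326
Difference = 523 - 326 = 197 minutes
= 3 hours 17 minutes

3h 17m


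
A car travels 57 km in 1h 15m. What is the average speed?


Distance: 57 km
Time: 1h 15m = 75 min = 75/60 = 5/4 hours
Speed = 57 ÷ (5/4) = 57 × 4 / 5 = 228/5 = 45.6 km/h

45.6 km/h


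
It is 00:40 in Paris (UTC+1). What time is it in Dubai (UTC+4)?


Time difference = UTC+4 - UTC+1 = +3 hours
New hour = (0 + 3) mod 24
= 3 mod 24 = 3
Minutes unchanged → 03:40

03:40


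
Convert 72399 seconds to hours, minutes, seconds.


20h 6m 39s

Hours: 72399 ÷ 3600 = 20 remainder 399
Minutes: 399 ÷ 60 = 6 remainder 39
Seconds: 39


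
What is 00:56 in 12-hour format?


12:56 AM

Hour: 0
0 → 12 AM (midnight)


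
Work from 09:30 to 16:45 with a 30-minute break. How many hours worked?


6h 45m (405 minutes)

Total time = (16×60+45) - (9×60+30)
= 1005 - 570 = 435 min
Minus break: 435 - 30 = 405 min
= 6h 45m


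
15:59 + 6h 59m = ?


22:58

Start: 959 minutes from midnight
Add: 419 minutes
Total: 1378 minutes
Hours: 1378 ÷ 60 = 22 remainder 58


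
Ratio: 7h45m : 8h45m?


31:35 (0.89)

Duration 1: 465 minutes
Duration 2: 525 minutes
Ratio = 465:525
GCD = 15
Simplified = 31:35
As a decimal: 31/35 ≈ 0.89


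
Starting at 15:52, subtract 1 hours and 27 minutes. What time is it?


Start: 952 minutes from midnight
Subtract: 87 minutes
Remaining: 952 - 87 = 865
Hours: 14, Minutes: 25

14:25


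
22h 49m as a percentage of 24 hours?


Total minutes: 22×60 + 49 = 1369
Day = 24×60 = 1440 minutes
Fraction = 1369/1440 ≈ 0.9507
As a percentage: 1369/1440 × 100 ≈ 95.07%

0.9507 (95.07%)


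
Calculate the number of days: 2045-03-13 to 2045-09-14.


185 days

From March 13, 2045 to September 14, 2045
Rest of March 2045: 31 - 13 = 18
Full months: April 30, May 31, June 30, July 31, August 31
Days into September 2045: 14
Total = 18 + 30 + 31 + 30 + 31 + 31 + 14 = 185 days


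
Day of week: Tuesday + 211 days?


Start: Tuesday (index 1)
(1 + 211) mod 7
= 212 mod 7
= 2
Index 2 → Wednesday

Wednesday


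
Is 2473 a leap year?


Rules: divisible by 4 AND (not by 100 OR by 400)
2473 ÷ 4 = 618 remainder 1 → not divisible by 4
Not divisible by 4 → not a leap year

No


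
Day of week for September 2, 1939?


Zeller's congruence:
q=2, m=9, k=39, j=19
h = (2 + ⌊13×10/5⌋ + 39 + ⌊39/4⌋ + ⌊19/4⌋ - 2×19) mod 7
= (2 + 26 + 39 + 9 + 4 - 38) mod 7
= 42 mod 7 = 0
h=0 → Saturday

Saturday


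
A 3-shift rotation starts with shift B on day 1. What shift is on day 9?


Shift A

Shifts: A, B, C
Start: B (index 1)
Day 9: (1 + 9 - 1) mod 3
= 9 mod 3
= 0
Index 0 → shift A


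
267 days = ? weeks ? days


Weeks: 267 ÷ 7 = 38 remainder 1

38 weeks 1 days


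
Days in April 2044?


Month: April (month 4)
April has 30 days

30 days


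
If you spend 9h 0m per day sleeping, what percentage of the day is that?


Time: 540 minutes
Day: 1440 minutes
Percentage = (540/1440) × 100 = 37.5%

37.5%


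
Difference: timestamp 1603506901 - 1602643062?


863839 seconds (240.0 hours / 10.00 days)

Difference = 1603506901 - 1602643062 = 863839 seconds
In hours: 863839 / 3600 ≈ 240.0
In days: 863839 / 86400 ≈ 10.00


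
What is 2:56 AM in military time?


02:56

Input: 2:56 AM
AM hour stays: 2


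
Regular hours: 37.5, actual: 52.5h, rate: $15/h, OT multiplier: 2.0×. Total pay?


$1012.50

Regular: 37.5h × $15 = $562.50
Overtime: 52.5 - 37.5 = 15.0h
OT pay: 15.0h × $15 × 2.0 = $450.00
Total = $562.50 + $450.00 = $1012.50


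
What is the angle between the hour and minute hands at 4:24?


Hour hand = 4×30 + 24×0.5 = 132.0°
Minute hand = 24×6 = 144°
Difference = |132.0 - 144| = 12.0°

12.0°


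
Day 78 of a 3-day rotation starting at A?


Shifts: A, B, C
Start: A (index 0)
Day 78: (0 + 78 - 1) mod 3
= 77 mod 3
= 2
Index 2 → shift C

Shift C


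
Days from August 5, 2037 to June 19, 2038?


From August 5, 2037 to June 19, 2038
Rest of August 2037: 31 - 5 = 26
Full months: September 30, October 31, November 30, December 31, January 31, February 2038 28, March 31, April 30, May 31
Days into June 2038: 19
Total = 26 + 30 + 31 + 30 + 31 + 31 + 28 + 31 + 30 + 31 + 19 = 318 days

318 days


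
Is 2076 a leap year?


Yes

Rules: divisible by 4 AND (not by 100 OR by 400)
2076 ÷ 4 = 519 exactly → divisible by 4
2076 ÷ 100 = 20 remainder 76 → not divisible by 100
Divisible by 4 but not by 100 → leap year


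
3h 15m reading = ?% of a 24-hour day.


13.5%

Time: 195 minutes
Day: 1440 minutes
Percentage = (195/1440) × 100 ≈ 13.5%


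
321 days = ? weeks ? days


45 weeks 6 days

Weeks: 321 ÷ 7 = 45 remainder 6


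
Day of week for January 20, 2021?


Wednesday

Zeller's congruence:
q=20, m=13, k=20, j=20
h = (20 + ⌊13×14/5⌋ + 20 + ⌊20/4⌋ + ⌊20/4⌋ - 2×20) mod 7
= (20 + 36 + 20 + 5 + 5 - 40) mod 7
= 46 mod 7 = 4
h=4 → Wednesday


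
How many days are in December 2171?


31 days

Month: December (month 12)
December has 31 days


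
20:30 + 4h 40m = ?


01:10 (next day)

Start: 1230 minutes from midnight
Add: 280 minutes
Total: 1510 minutes
Hours: 1510 ÷ 60 = 25 remainder 10
25 ≥ 24 → 25 - 24 = 1 (next day)


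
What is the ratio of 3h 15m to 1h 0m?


13:4 (3.25)

Duration 1: 195 minutes
Duration 2: 60 minutes
Ratio = 195:60
GCD = 15
Simplified = 13:4
As a decimal: 13/4 = 3.25


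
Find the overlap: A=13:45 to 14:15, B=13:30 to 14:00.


Meeting A: 825-855 (in minutes from midnight)
Meeting B: 810-840
Overlap start = max(825, 810) = 825
Overlap end = min(855, 840) = 840
Overlap = max(0, 840 - 825) = 15 min

15 minutes


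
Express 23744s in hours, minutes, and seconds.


6h 35m 44s

Hours: 23744 ÷ 3600 = 6 remainder 2144
Minutes: 2144 ÷ 60 = 35 remainder 44
Seconds: 44


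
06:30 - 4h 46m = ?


01:44

Start: 390 minutes from midnight
Subtract: 286 minutes
Remaining: 390 - 286 = 104
Hours: 1, Minutes: 44


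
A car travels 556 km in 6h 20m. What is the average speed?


Distance: 556 km
Time: 6h 20m = 380 min = 380/60 = 19/3 hours
Speed = 556 ÷ (19/3) = 556 × 3 / 19 = 1668/19 ≈ 87.8 km/h

87.8 km/h


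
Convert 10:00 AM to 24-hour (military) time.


Input: 10:00 AM
AM hour stays: 10

10:00


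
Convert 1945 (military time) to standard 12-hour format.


7:45 PM

Hour: 19
19 - 12 = 7 → PM


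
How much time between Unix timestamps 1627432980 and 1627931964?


Difference = 1627931964 - 1627432980 = 498984 seconds
In hours: 498984 / 3600 ≈ 138.6
In days: 498984 / 86400 ≈ 5.78

498984 seconds (138.6 hours / 5.78 days)


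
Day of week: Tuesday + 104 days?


Start: Tuesday (index 1)
(1 + 104) mod 7
= 105 mod 7
= 0
Index 0 → Monday

Monday


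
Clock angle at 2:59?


95.5°

Hour hand = 2×30 + 59×0.5 = 89.5°
Minute hand = 59×6 = 354°
Difference = |89.5 - 354| = 264.5°
Since > 180°: 360 - 264.5 = 95.5°


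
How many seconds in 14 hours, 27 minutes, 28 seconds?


Hours: 14 × 3600 = 50400
Minutes: 27 × 60 = 1620
Seconds: 28
Total = 50400 + 1620 + 28 = 52048

52048 seconds


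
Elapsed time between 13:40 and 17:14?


3h 34m

End time in minutes: 17×60 + 14 = 1034
Start time in minutes: 13×60 + 40 = 820
Difference = 1034 - 820 = 214 minutes
= 3 hours 34 minutes


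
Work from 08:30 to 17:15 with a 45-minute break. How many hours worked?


Total time = (17×60+15) - (8×60+30)
= 1035 - 510 = 525 min
Minus break: 525 - 45 = 480 min
= 8h 0m

8h 0m (480 minutes)


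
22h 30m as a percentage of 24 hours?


Total minutes: 22×60 + 30 = 1350
Day = 24×60 = 1440 minutes
Fraction = 1350/1440 = 0.9375
As a percentage: 1350/1440 × 100 = 93.75%

0.9375 (93.75%)


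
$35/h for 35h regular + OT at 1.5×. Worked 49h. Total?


Regular: 35h × $35 = $1225.00
Overtime: 49 - 35 = 14h
OT pay: 14h × $35 × 1.5 = $735.00
Total = $1225.00 + $735.00 = $1960.00

$1960.00


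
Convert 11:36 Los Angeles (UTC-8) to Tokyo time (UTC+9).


04:36 (next day)

Time difference = UTC+9 - UTC-8 = +17 hours
New hour = (11 + 17) mod 24
= 28 mod 24 = 4
Minutes unchanged → 04:36; 28 ≥ 24 → next day


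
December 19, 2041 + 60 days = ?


Start: December 19, 2041
Add 60 days
December 19 → January 1: 31 - 19 + 1 = 13 days (60 - 13 = 47 left)
January 1 → February 1: 31 - 1 + 1 = 31 days (47 - 31 = 16 left)
February 1 + 16 = February 17, 2042

February 17, 2042


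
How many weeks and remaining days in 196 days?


28 weeks 0 days

Weeks: 196 ÷ 7 = 28 remainder 0


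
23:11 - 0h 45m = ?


Start: 1391 minutes from midnight
Subtract: 45 minutes
Remaining: 1391 - 45 = 1346
Hours: 22, Minutes: 26

22:26


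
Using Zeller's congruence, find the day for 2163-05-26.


Thursday

Zeller's congruence:
q=26, m=5, k=63, j=21
h = (26 + ⌊13×6/5⌋ + 63 + ⌊63/4⌋ + ⌊21/4⌋ - 2×21) mod 7
= (26 + 15 + 63 + 15 + 5 - 42) mod 7
= 82 mod 7 = 5
h=5 → Thursday


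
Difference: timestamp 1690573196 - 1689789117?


784079 seconds (217.8 hours / 9.07 days)

Difference = 1690573196 - 1689789117 = 784079 seconds
In hours: 784079 / 3600 ≈ 217.8
In days: 784079 / 86400 ≈ 9.07


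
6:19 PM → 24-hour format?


18:19

Input: 6:19 PM
PM: 6 + 12 = 18


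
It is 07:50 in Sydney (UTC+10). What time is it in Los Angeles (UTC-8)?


Time difference = UTC-8 - UTC+10 = -18 hours
New hour = (7 -18) mod 24
= -11 mod 24 = 13
Minutes unchanged → 13:50; -11 < 0 → previous day

13:50 (previous day)


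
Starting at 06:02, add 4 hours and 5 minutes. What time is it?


Start: 362 minutes from midnight
Add: 245 minutes
Total: 607 minutes
Hours: 607 ÷ 60 = 10 remainder 7

10:07


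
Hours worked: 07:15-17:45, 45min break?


Total time = (17×60+45) - (7×60+15)
= 1065 - 435 = 630 min
Minus break: 630 - 45 = 585 min
= 9h 45m

9h 45m (585 minutes)


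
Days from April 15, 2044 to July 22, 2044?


From April 15, 2044 to July 22, 2044
Rest of April 2044: 30 - 15 = 15
Full months: May 31, June 30
Days into July 2044: 22
Total = 15 + 31 + 30 + 22 = 98 days

98 days


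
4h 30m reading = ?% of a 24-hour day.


Time: 270 minutes
Day: 1440 minutes
Percentage = (270/1440) × 100 ≈ 18.8%

18.8%


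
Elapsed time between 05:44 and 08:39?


2h 55m

End time in minutes: 8×60 + 39 = 519
Start time in minutes: 5×60 + 44 = 344
Difference = 519 - 344 = 175 minutes
= 2 hours 55 minutes


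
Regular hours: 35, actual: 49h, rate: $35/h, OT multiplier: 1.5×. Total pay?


Regular: 35h × $35 = $1225.00
Overtime: 49 - 35 = 14h
OT pay: 14h × $35 × 1.5 = $735.00
Total = $1225.00 + $735.00 = $1960.00

$1960.00


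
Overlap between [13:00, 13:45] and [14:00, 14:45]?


Meeting A: 780-825 (in minutes from midnight)
Meeting B: 840-885
Overlap start = max(780, 840) = 840
Overlap end = min(825, 885) = 825
Overlap = max(0, 825 - 840) = 0 min

0 minutes


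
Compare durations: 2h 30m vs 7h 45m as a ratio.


Duration 1: 150 minutes
Duration 2: 465 minutes
Ratio = 150:465
GCD = 15
Simplified = 10:31
As a decimal: 10/31 ≈ 0.32

10:31 (0.32)


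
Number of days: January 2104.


Month: January (month 1)
January has 31 days

31 days


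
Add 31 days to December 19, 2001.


Start: December 19, 2001
Add 31 days
December 19 → January 1: 31 - 19 + 1 = 13 days (31 - 13 = 18 left)
January 1 + 18 = January 19, 2002

January 19, 2002


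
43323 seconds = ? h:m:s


12h 2m 3s

Hours: 43323 ÷ 3600 = 12 remainder 123
Minutes: 123 ÷ 60 = 2 remainder 3
Seconds: 3


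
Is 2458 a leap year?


No

Rules: divisible by 4 AND (not by 100 OR by 400)
2458 ÷ 4 = 614 remainder 2 → not divisible by 4
Not divisible by 4 → not a leap year


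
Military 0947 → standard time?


9:47 AM

Hour: 9
9 < 12 → AM


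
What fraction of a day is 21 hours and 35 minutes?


Total minutes: 21×60 + 35 = 1295
Day = 24×60 = 1440 minutes
Fraction = 1295/1440 ≈ 0.8993
As a percentage: 1295/1440 × 100 ≈ 89.93%

0.8993 (89.93%)


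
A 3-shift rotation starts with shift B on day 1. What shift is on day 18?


Shift A

Shifts: A, B, C
Start: B (index 1)
Day 18: (1 + 18 - 1) mod 3
= 18 mod 3
= 0
Index 0 → shift A


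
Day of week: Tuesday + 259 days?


Start: Tuesday (index 1)
(1 + 259) mod 7
= 260 mod 7
= 1
Index 1 → Tuesday

Tuesday


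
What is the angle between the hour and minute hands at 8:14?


Hour hand = 8×30 + 14×0.5 = 247.0°
Minute hand = 14×6 = 84°
Difference = |247.0 - 84| = 163.0°

163.0°


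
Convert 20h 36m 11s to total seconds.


Hours: 20 × 3600 = 72000
Minutes: 36 × 60 = 2160
Seconds: 11
Total = 72000 + 2160 + 11 = 74171

74171 seconds


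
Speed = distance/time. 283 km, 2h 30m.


Distance: 283 km
Time: 2h 30m = 150 min = 150/60 = 5/2 hours
Speed = 283 ÷ (5/2) = 283 × 2 / 5 = 566/5 = 113.2 km/h

113.2 km/h


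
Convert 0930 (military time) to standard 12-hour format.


9:30 AM

Hour: 9
9 < 12 → AM


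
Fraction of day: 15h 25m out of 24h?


Total minutes: 15×60 + 25 = 925
Day = 24×60 = 1440 minutes
Fraction = 925/1440 ≈ 0.6424
As a percentage: 925/1440 × 100 ≈ 64.24%

0.6424 (64.24%)


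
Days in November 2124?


30 days

Month: November (month 11)
November has 30 days


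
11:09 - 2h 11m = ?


Start: 669 minutes from midnight
Subtract: 131 minutes
Remaining: 669 - 131 = 538
Hours: 8, Minutes: 58

08:58


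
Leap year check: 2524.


Rules: divisible by 4 AND (not by 100 OR by 400)
2524 ÷ 4 = 631 exactly → divisible by 4
2524 ÷ 100 = 25 remainder 24 → not divisible by 100
Divisible by 4 but not by 100 → leap year

Yes


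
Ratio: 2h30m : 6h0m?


Duration 1: 150 minutes
Duration 2: 360 minutes
Ratio = 150:360
GCD = 30
Simplified = 5:12
As a decimal: 5/12 ≈ 0.42

5:12 (0.42)


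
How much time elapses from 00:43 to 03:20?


2h 37m

End time in minutes: 3×60 + 20 = 200
Start time in minutes: 0×60 + 43 = 43
Difference = 200 - 43 = 157 minutes
= 2 hours 37 minutes


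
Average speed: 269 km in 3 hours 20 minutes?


80.7 km/h

Distance: 269 km
Time: 3h 20m = 200 min = 200/60 = 10/3 hours
Speed = 269 ÷ (10/3) = 269 × 3 / 10 = 807/10 = 80.7 km/h


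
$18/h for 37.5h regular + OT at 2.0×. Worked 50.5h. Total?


Regular: 37.5h × $18 = $675.00
Overtime: 50.5 - 37.5 = 13.0h
OT pay: 13.0h × $18 × 2.0 = $468.00
Total = $675.00 + $468.00 = $1143.00

$1143.00


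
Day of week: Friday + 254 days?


Sunday

Start: Friday (index 4)
(4 + 254) mod 7
= 258 mod 7
= 6
Index 6 → Sunday


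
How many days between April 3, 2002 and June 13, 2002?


71 days

From April 3, 2002 to June 13, 2002
Rest of April 2002: 30 - 3 = 27
Full months: May 31
Days into June 2002: 13
Total = 27 + 31 + 13 = 71 days


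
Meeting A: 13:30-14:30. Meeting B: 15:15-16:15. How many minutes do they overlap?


Meeting A: 810-870 (in minutes from midnight)
Meeting B: 915-975
Overlap start = max(810, 915) = 915
Overlap end = min(870, 975) = 870
Overlap = max(0, 870 - 915) = 0 min

0 minutes


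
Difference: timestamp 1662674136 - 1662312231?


Difference = 1662674136 - 1662312231 = 361905 seconds
In hours: 361905 / 3600 ≈ 100.5
In days: 361905 / 86400 ≈ 4.19

361905 seconds (100.5 hours / 4.19 days)


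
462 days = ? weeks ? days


66 weeks 0 days

Weeks: 462 ÷ 7 = 66 remainder 0


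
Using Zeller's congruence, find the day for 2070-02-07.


Zeller's congruence:
q=7, m=14, k=69, j=20
h = (7 + ⌊13×15/5⌋ + 69 + ⌊69/4⌋ + ⌊20/4⌋ - 2×20) mod 7
= (7 + 39 + 69 + 17 + 5 - 40) mod 7
= 97 mod 7 = 6
h=6 → Friday

Friday


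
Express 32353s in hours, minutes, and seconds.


8h 59m 13s

Hours: 32353 ÷ 3600 = 8 remainder 3553
Minutes: 3553 ÷ 60 = 59 remainder 13
Seconds: 13


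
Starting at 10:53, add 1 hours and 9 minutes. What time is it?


Start: 653 minutes from midnight
Add: 69 minutes
Total: 722 minutes
Hours: 722 ÷ 60 = 12 remainder 2

12:02


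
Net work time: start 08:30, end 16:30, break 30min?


Total time = (16×60+30) - (8×60+30)
= 990 - 510 = 480 min
Minus break: 480 - 30 = 450 min
= 7h 30m

7h 30m (450 minutes)


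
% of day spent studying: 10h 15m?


Time: 615 minutes
Day: 1440 minutes
Percentage = (615/1440) × 100 ≈ 42.7%

42.7%


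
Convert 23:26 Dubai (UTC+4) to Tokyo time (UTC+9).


Time difference = UTC+9 - UTC+4 = +5 hours
New hour = (23 + 5) mod 24
= 28 mod 24 = 4
Minutes unchanged → 04:26; 28 ≥ 24 → next day

04:26 (next day)


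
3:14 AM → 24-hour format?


Input: 3:14 AM
AM hour stays: 3

03:14


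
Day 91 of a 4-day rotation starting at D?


Shifts: A, B, C, D
Start: D (index 3)
Day 91: (3 + 91 - 1) mod 4
= 93 mod 4
= 1
Index 1 → shift B

Shift B


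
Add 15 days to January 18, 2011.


February 2, 2011

Start: January 18, 2011
Add 15 days
January 18 → February 1: 31 - 18 + 1 = 14 days (15 - 14 = 1 left)
February 1 + 1 = February 2, 2011


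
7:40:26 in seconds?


Hours: 7 × 3600 = 25200
Minutes: 40 × 60 = 2400
Seconds: 26
Total = 25200 + 2400 + 26 = 27626

27626 seconds


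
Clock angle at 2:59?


95.5°

Hour hand = 2×30 + 59×0.5 = 89.5°
Minute hand = 59×6 = 354°
Difference = |89.5 - 354| = 264.5°
Since > 180°: 360 - 264.5 = 95.5°


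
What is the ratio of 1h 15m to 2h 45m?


5:11 (0.45)

Duration 1: 75 minutes
Duration 2: 165 minutes
Ratio = 75:165
GCD = 15
Simplified = 5:11
As a decimal: 5/11 ≈ 0.45


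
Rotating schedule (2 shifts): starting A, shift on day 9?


Shift A

Shifts: A, B
Start: A (index 0)
Day 9: (0 + 9 - 1) mod 2
= 8 mod 2
= 0
Index 0 → shift A


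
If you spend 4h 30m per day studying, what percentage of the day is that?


18.8%

Time: 270 minutes
Day: 1440 minutes
Percentage = (270/1440) × 100 ≈ 18.8%


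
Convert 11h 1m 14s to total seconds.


Hours: 11 × 3600 = 39600
Minutes: 1 × 60 = 60
Seconds: 14
Total = 39600 + 60 + 14 = 39674

39674 seconds


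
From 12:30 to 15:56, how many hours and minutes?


End time in minutes: 15×60 + 56 = 956
Start time in minutes: 12×60 + 30 = 750
Difference = 956 - 750 = 206 minutes
= 3 hours 26 minutes

3h 26m


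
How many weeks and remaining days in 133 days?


19 weeks 0 days

Weeks: 133 ÷ 7 = 19 remainder 0


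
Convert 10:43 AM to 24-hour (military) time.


10:43

Input: 10:43 AM
AM hour stays: 10


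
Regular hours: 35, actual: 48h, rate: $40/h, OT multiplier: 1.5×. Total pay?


$2180.00

Regular: 35h × $40 = $1400.00
Overtime: 48 - 35 = 13h
OT pay: 13h × $40 × 1.5 = $780.00
Total = $1400.00 + $780.00 = $2180.00


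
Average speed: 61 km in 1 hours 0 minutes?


61.0 km/h

Distance: 61 km
Time: 1 hours
Speed = 61 / 1 = 61.0 km/h


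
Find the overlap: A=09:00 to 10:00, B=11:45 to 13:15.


Meeting A: 540-600 (in minutes from midnight)
Meeting B: 705-795
Overlap start = max(540, 705) = 705
Overlap end = min(600, 795) = 600
Overlap = max(0, 600 - 705) = 0 min

0 minutes


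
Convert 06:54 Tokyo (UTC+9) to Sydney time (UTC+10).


Time difference = UTC+10 - UTC+9 = +1 hours
New hour = (6 + 1) mod 24
= 7 mod 24 = 7
Minutes unchanged → 07:54

07:54


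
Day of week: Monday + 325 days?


Thursday

Start: Monday (index 0)
(0 + 325) mod 7
= 325 mod 7
= 3
Index 3 → Thursday


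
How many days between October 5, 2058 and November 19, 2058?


45 days

From October 5, 2058 to November 19, 2058
Rest of October 2058: 31 - 5 = 26
Days into November 2058: 19
Total = 26 + 19 = 45 days


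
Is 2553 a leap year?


No

Rules: divisible by 4 AND (not by 100 OR by 400)
2553 ÷ 4 = 638 remainder 1 → not divisible by 4
Not divisible by 4 → not a leap year


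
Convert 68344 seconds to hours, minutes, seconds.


Hours: 68344 ÷ 3600 = 18 remainder 3544
Minutes: 3544 ÷ 60 = 59 remainder 4
Seconds: 4

18h 59m 4s


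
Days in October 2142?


Month: October (month 10)
October has 31 days

31 days


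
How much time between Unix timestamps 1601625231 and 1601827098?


201867 seconds (56.1 hours / 2.34 days)

Difference = 1601827098 - 1601625231 = 201867 seconds
In hours: 201867 / 3600 ≈ 56.1
In days: 201867 / 86400 ≈ 2.34


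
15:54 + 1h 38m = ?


17:32

Start: 954 minutes from midnight
Add: 98 minutes
Total: 1052 minutes
Hours: 1052 ÷ 60 = 17 remainder 32


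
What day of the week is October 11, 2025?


Zeller's congruence:
q=11, m=10, k=25, j=20
h = (11 + ⌊13×11/5⌋ + 25 + ⌊25/4⌋ + ⌊20/4⌋ - 2×20) mod 7
= (11 + 28 + 25 + 6 + 5 - 40) mod 7
= 35 mod 7 = 0
h=0 → Saturday

Saturday


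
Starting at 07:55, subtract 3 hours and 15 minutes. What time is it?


04:40

Start: 475 minutes from midnight
Subtract: 195 minutes
Remaining: 475 - 195 = 280
Hours: 4, Minutes: 40


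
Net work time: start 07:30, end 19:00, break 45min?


10h 45m (645 minutes)

Total time = (19×60+0) - (7×60+30)
= 1140 - 450 = 690 min
Minus break: 690 - 45 = 645 min
= 10h 45m


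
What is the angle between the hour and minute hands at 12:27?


148.5°

Hour hand (12 ≡ 0 on the dial): 0×30 + 27×0.5 = 13.5°
Minute hand = 27×6 = 162°
Difference = |13.5 - 162| = 148.5°


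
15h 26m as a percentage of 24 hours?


Total minutes: 15×60 + 26 = 926
Day = 24×60 = 1440 minutes
Fraction = 926/1440 ≈ 0.6431
As a percentage: 926/1440 × 100 ≈ 64.31%

0.6431 (64.31%)


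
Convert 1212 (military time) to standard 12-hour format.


12:12 PM

Hour: 12
12 → 12 PM (noon)


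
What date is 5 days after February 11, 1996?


February 16, 1996

Start: February 11, 1996
Add 5 days
February 11 + 5 = February 16, 1996


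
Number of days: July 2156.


31 days

Month: July (month 7)
July has 31 days


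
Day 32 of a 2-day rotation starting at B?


Shifts: A, B
Start: B (index 1)
Day 32: (1 + 32 - 1) mod 2
= 32 mod 2
= 0
Index 0 → shift A

Shift A


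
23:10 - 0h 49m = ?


Start: 1390 minutes from midnight
Subtract: 49 minutes
Remaining: 1390 - 49 = 1341
Hours: 22, Minutes: 21

22:21


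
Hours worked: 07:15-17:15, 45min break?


9h 15m (555 minutes)

Total time = (17×60+15) - (7×60+15)
= 1035 - 435 = 600 min
Minus break: 600 - 45 = 555 min
= 9h 15m


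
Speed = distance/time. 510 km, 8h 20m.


61.2 km/h

Distance: 510 km
Time: 8h 20m = 500 min = 500/60 = 25/3 hours
Speed = 510 ÷ (25/3) = 510 × 3 / 25 = 1530/25 = 61.2 km/h


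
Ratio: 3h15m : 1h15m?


Duration 1: 195 minutes
Duration 2: 75 minutes
Ratio = 195:75
GCD = 15
Simplified = 13:5
As a decimal: 13/5 = 2.60

13:5 (2.60)


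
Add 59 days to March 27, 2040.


Start: March 27, 2040
Add 59 days
March 27 → April 1: 31 - 27 + 1 = 5 days (59 - 5 = 54 left)
April 1 → May 1: 30 - 1 + 1 = 30 days (54 - 30 = 24 left)
May 1 + 24 = May 25, 2040

May 25, 2040


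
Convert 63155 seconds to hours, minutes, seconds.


Hours: 63155 ÷ 3600 = 17 remainder 1955
Minutes: 1955 ÷ 60 = 32 remainder 35
Seconds: 35

17h 32m 35s


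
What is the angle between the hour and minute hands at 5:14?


Hour hand = 5×30 + 14×0.5 = 157.0°
Minute hand = 14×6 = 84°
Difference = |157.0 - 84| = 73.0°

73.0°


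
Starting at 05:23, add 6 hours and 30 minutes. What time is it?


Start: 323 minutes from midnight
Add: 390 minutes
Total: 713 minutes
Hours: 713 ÷ 60 = 11 remainder 53

11:53


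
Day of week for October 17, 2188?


Zeller's congruence:
q=17, m=10, k=88, j=21
h = (17 + ⌊13×11/5⌋ + 88 + ⌊88/4⌋ + ⌊21/4⌋ - 2×21) mod 7
= (17 + 28 + 88 + 22 + 5 - 42) mod 7
= 118 mod 7 = 6
h=6 → Friday

Friday


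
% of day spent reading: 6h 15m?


Time: 375 minutes
Day: 1440 minutes
Percentage = (375/1440) × 100 ≈ 26.0%

26.0%


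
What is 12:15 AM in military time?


00:15

Input: 12:15 AM
12 AM → 00 (midnight)


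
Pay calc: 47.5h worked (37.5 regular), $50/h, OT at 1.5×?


$2625.00

Regular: 37.5h × $50 = $1875.00
Overtime: 47.5 - 37.5 = 10.0h
OT pay: 10.0h × $50 × 1.5 = $750.00
Total = $1875.00 + $750.00 = $2625.00


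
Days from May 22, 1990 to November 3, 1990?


165 days

From May 22, 1990 to November 3, 1990
Rest of May 1990: 31 - 22 = 9
Full months: June 30, July 31, August 31, September 30, October 31
Days into November 1990: 3
Total = 9 + 30 + 31 + 31 + 30 + 31 + 3 = 165 days


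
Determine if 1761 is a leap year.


Rules: divisible by 4 AND (not by 100 OR by 400)
1761 ÷ 4 = 440 remainder 1 → not divisible by 4
Not divisible by 4 → not a leap year

No


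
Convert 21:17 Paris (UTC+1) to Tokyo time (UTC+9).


Time difference = UTC+9 - UTC+1 = +8 hours
New hour = (21 + 8) mod 24
= 29 mod 24 = 5
Minutes unchanged → 05:17; 29 ≥ 24 → next day

05:17 (next day)


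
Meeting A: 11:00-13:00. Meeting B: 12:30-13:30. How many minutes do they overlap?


30 minutes

Meeting A: 660-780 (in minutes from midnight)
Meeting B: 750-810
Overlap start = max(660, 750) = 750
Overlap end = min(780, 810) = 780
Overlap = max(0, 780 - 750) = 30 min


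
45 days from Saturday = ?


Tuesday

Start: Saturday (index 5)
(5 + 45) mod 7
= 50 mod 7
= 1
Index 1 → Tuesday


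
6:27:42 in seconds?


Hours: 6 × 3600 = 21600
Minutes: 27 × 60 = 1620
Seconds: 42
Total = 21600 + 1620 + 42 = 23262

23262 seconds


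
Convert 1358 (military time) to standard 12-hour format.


Hour: 13
13 - 12 = 1 → PM

1:58 PM


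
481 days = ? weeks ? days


Weeks: 481 ÷ 7 = 68 remainder 5

68 weeks 5 days


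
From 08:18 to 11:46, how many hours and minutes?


3h 28m

End time in minutes: 11×60 + 46 = 706
Start time in minutes: 8×60 + 18 = 498
Difference = 706 - 498 = 208 minutes
= 3 hours 28 minutes


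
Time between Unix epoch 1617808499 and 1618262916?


Difference = 1618262916 - 1617808499 = 454417 seconds
In hours: 454417 / 3600 ≈ 126.2
In days: 454417 / 86400 ≈ 5.26

454417 seconds (126.2 hours / 5.26 days)


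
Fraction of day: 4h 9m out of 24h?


Total minutes: 4×60 + 9 = 249
Day = 24×60 = 1440 minutes
Fraction = 249/1440 ≈ 0.1729
As a percentage: 249/1440 × 100 ≈ 17.29%

0.1729 (17.29%)


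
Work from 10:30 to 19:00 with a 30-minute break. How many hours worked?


Total time = (19×60+0) - (10×60+30)
= 1140 - 630 = 510 min
Minus break: 510 - 30 = 480 min
= 8h 0m

8h 0m (480 minutes)


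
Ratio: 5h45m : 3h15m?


Duration 1: 345 minutes
Duration 2: 195 minutes
Ratio = 345:195
GCD = 15
Simplified = 23:13
As a decimal: 23/13 ≈ 1.77

23:13 (1.77)


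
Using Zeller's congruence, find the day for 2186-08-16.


Zeller's congruence:
q=16, m=8, k=86, j=21
h = (16 + ⌊13×9/5⌋ + 86 + ⌊86/4⌋ + ⌊21/4⌋ - 2×21) mod 7
= (16 + 23 + 86 + 21 + 5 - 42) mod 7
= 109 mod 7 = 4
h=4 → Wednesday

Wednesday


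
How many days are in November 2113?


Month: November (month 11)
November has 30 days

30 days


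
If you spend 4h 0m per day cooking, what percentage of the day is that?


Time: 240 minutes
Day: 1440 minutes
Percentage = (240/1440) × 100 ≈ 16.7%

16.7%


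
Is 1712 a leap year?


Rules: divisible by 4 AND (not by 100 OR by 400)
1712 ÷ 4 = 428 exactly → divisible by 4
1712 ÷ 100 = 17 remainder 12 → not divisible by 100
Divisible by 4 but not by 100 → leap year

Yes


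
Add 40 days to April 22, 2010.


June 1, 2010

Start: April 22, 2010
Add 40 days
April 22 → May 1: 30 - 22 + 1 = 9 days (40 - 9 = 31 left)
May 1 → June 1: 31 - 1 + 1 = 31 days (31 - 31 = 0 left)
Land exactly on June 1, 2010


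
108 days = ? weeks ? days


Weeks: 108 ÷ 7 = 15 remainder 3

15 weeks 3 days


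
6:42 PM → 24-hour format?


Input: 6:42 PM
PM: 6 + 12 = 18

18:42


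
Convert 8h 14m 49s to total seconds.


29689 seconds

Hours: 8 × 3600 = 28800
Minutes: 14 × 60 = 840
Seconds: 49
Total = 28800 + 840 + 49 = 29689


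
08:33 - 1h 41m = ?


Start: 513 minutes from midnight
Subtract: 101 minutes
Remaining: 513 - 101 = 412
Hours: 6, Minutes: 52

06:52


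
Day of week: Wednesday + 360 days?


Saturday

Start: Wednesday (index 2)
(2 + 360) mod 7
= 362 mod 7
= 5
Index 5 → Saturday


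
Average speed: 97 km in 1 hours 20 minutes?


Distance: 97 km
Time: 1h 20m = 80 min = 80/60 = 4/3 hours
Speed = 97 ÷ (4/3) = 97 × 3 / 4 = 291/4 ≈ 72.8 km/h

72.8 km/h


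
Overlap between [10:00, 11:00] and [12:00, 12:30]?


Meeting A: 600-660 (in minutes from midnight)
Meeting B: 720-750
Overlap start = max(600, 720) = 720
Overlap end = min(660, 750) = 660
Overlap = max(0, 660 - 720) = 0 min

0 minutes


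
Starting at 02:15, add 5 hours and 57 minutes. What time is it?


08:12

Start: 135 minutes from midnight
Add: 357 minutes
Total: 492 minutes
Hours: 492 ÷ 60 = 8 remainder 12


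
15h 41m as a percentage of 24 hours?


0.6535 (65.35%)

Total minutes: 15×60 + 41 = 941
Day = 24×60 = 1440 minutes
Fraction = 941/1440 ≈ 0.6535
As a percentage: 941/1440 × 100 ≈ 65.35%


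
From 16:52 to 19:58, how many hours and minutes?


3h 6m

End time in minutes: 19×60 + 58 = 1198
Start time in minutes: 16×60 + 52 = 1012
Difference = 1198 - 1012 = 186 minutes
= 3 hours 6 minutes


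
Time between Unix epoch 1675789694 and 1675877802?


Difference = 1675877802 - 1675789694 = 88108 seconds
In hours: 88108 / 3600 ≈ 24.5
In days: 88108 / 86400 ≈ 1.02

88108 seconds (24.5 hours / 1.02 days)


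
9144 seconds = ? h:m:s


Hours: 9144 ÷ 3600 = 2 remainder 1944
Minutes: 1944 ÷ 60 = 32 remainder 24
Seconds: 24

2h 32m 24s


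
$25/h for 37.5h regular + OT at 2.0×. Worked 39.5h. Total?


Regular: 37.5h × $25 = $937.50
Overtime: 39.5 - 37.5 = 2.0h
OT pay: 2.0h × $25 × 2.0 = $100.00
Total = $937.50 + $100.00 = $1037.50

$1037.50


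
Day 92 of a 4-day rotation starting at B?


Shifts: A, B, C, D
Start: B (index 1)
Day 92: (1 + 92 - 1) mod 4
= 92 mod 4
= 0
Index 0 → shift A

Shift A


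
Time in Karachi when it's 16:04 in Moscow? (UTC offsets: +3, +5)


Time difference = UTC+5 - UTC+3 = +2 hours
New hour = (16 + 2) mod 24
= 18 mod 24 = 18
Minutes unchanged → 18:04

18:04


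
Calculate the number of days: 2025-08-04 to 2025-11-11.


99 days

From August 4, 2025 to November 11, 2025
Rest of August 2025: 31 - 4 = 27
Full months: September 30, October 31
Days into November 2025: 11
Total = 27 + 30 + 31 + 11 = 99 days


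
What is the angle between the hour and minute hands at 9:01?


Hour hand = 9×30 + 1×0.5 = 270.5°
Minute hand = 1×6 = 6°
Difference = |270.5 - 6| = 264.5°
Since > 180°: 360 - 264.5 = 95.5°

95.5°


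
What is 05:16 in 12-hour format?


Hour: 5
5 < 12 → AM

5:16 AM


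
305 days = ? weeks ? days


43 weeks 4 days

Weeks: 305 ÷ 7 = 43 remainder 4


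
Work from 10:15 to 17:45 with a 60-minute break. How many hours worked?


6h 30m (390 minutes)

Total time = (17×60+45) - (10×60+15)
= 1065 - 615 = 450 min
Minus break: 450 - 60 = 390 min
= 6h 30m


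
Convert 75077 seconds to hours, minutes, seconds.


Hours: 75077 ÷ 3600 = 20 remainder 3077
Minutes: 3077 ÷ 60 = 51 remainder 17
Seconds: 17

20h 51m 17s


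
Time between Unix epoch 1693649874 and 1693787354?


137480 seconds (38.2 hours / 1.59 days)

Difference = 1693787354 - 1693649874 = 137480 seconds
In hours: 137480 / 3600 ≈ 38.2
In days: 137480 / 86400 ≈ 1.59


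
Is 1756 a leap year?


Yes

Rules: divisible by 4 AND (not by 100 OR by 400)
1756 ÷ 4 = 439 exactly → divisible by 4
1756 ÷ 100 = 17 remainder 56 → not divisible by 100
Divisible by 4 but not by 100 → leap year


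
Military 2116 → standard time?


Hour: 21
21 - 12 = 9 → PM

9:16 PM


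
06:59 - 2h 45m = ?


Start: 419 minutes from midnight
Subtract: 165 minutes
Remaining: 419 - 165 = 254
Hours: 4, Minutes: 14

04:14


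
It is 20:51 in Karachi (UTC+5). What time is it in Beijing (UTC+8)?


23:51

Time difference = UTC+8 - UTC+5 = +3 hours
New hour = (20 + 3) mod 24
= 23 mod 24 = 23
Minutes unchanged → 23:51


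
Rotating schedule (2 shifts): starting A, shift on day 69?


Shift A

Shifts: A, B
Start: A (index 0)
Day 69: (0 + 69 - 1) mod 2
= 68 mod 2
= 0
Index 0 → shift A


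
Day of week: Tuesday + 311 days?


Start: Tuesday (index 1)
(1 + 311) mod 7
= 312 mod 7
= 4
Index 4 → Friday

Friday


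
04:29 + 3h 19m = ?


Start: 269 minutes from midnight
Add: 199 minutes
Total: 468 minutes
Hours: 468 ÷ 60 = 7 remainder 48

07:48


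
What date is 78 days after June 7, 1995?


Start: June 7, 1995
Add 78 days
June 7 → July 1: 30 - 7 + 1 = 24 days (78 - 24 = 54 left)
July 1 → August 1: 31 - 1 + 1 = 31 days (54 - 31 = 23 left)
August 1 + 23 = August 24, 1995

August 24, 1995


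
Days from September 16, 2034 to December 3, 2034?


From September 16, 2034 to December 3, 2034
Rest of September 2034: 30 - 16 = 14
Full months: October 31, November 30
Days into December 2034: 3
Total = 14 + 31 + 30 + 3 = 78 days

78 days


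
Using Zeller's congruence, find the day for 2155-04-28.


Monday

Zeller's congruence:
q=28, m=4, k=55, j=21
h = (28 + ⌊13×5/5⌋ + 55 + ⌊55/4⌋ + ⌊21/4⌋ - 2×21) mod 7
= (28 + 13 + 55 + 13 + 5 - 42) mod 7
= 72 mod 7 = 2
h=2 → Monday


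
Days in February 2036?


Month: February (month 2)
February: 28 or 29 (leap year)
2036 leap year? Yes

29 days


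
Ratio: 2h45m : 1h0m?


Duration 1: 165 minutes
Duration 2: 60 minutes
Ratio = 165:60
GCD = 15
Simplified = 11:4
As a decimal: 11/4 = 2.75

11:4 (2.75)


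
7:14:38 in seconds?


Hours: 7 × 3600 = 25200
Minutes: 14 × 60 = 840
Seconds: 38
Total = 25200 + 840 + 38 = 26078

26078 seconds


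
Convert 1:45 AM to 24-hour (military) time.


01:45

Input: 1:45 AM
AM hour stays: 1


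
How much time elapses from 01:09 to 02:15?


1h 6m

End time in minutes: 2×60 + 15 = 135
Start time in minutes: 1×60 + 9 = 69
Difference = 135 - 69 = 66 minutes
= 1 hours 6 minutes


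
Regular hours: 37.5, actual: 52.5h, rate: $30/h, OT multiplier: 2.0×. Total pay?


Regular: 37.5h × $30 = $1125.00
Overtime: 52.5 - 37.5 = 15.0h
OT pay: 15.0h × $30 × 2.0 = $900.00
Total = $1125.00 + $900.00 = $2025.00

$2025.00


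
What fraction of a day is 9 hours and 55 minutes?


0.4132 (41.32%)

Total minutes: 9×60 + 55 = 595
Day = 24×60 = 1440 minutes
Fraction = 595/1440 ≈ 0.4132
As a percentage: 595/1440 × 100 ≈ 41.32%


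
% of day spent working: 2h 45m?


Time: 165 minutes
Day: 1440 minutes
Percentage = (165/1440) × 100 ≈ 11.5%

11.5%


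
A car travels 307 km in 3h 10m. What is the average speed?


96.9 km/h

Distance: 307 km
Time: 3h 10m = 190 min = 190/60 = 19/6 hours
Speed = 307 ÷ (19/6) = 307 × 6 / 19 = 1842/19 ≈ 96.9 km/h


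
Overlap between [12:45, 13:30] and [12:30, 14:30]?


45 minutes

Meeting A: 765-810 (in minutes from midnight)
Meeting B: 750-870
Overlap start = max(765, 750) = 765
Overlap end = min(810, 870) = 810
Overlap = max(0, 810 - 765) = 45 min


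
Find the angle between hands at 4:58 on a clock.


161.0°

Hour hand = 4×30 + 58×0.5 = 149.0°
Minute hand = 58×6 = 348°
Difference = |149.0 - 348| = 199.0°
Since > 180°: 360 - 199.0 = 161.0°


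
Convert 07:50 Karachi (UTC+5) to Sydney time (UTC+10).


12:50

Time difference = UTC+10 - UTC+5 = +5 hours
New hour = (7 + 5) mod 24
= 12 mod 24 = 12
Minutes unchanged → 12:50


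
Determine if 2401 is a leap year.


No

Rules: divisible by 4 AND (not by 100 OR by 400)
2401 ÷ 4 = 600 remainder 1 → not divisible by 4
Not divisible by 4 → not a leap year


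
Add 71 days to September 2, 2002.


November 12, 2002

Start: September 2, 2002
Add 71 days
September 2 → October 1: 30 - 2 + 1 = 29 days (71 - 29 = 42 left)
October 1 → November 1: 31 - 1 + 1 = 31 days (42 - 31 = 11 left)
November 1 + 11 = November 12, 2002


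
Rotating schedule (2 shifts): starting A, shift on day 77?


Shift A

Shifts: A, B
Start: A (index 0)
Day 77: (0 + 77 - 1) mod 2
= 76 mod 2
= 0
Index 0 → shift A


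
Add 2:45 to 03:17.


Start: 197 minutes from midnight
Add: 165 minutes
Total: 362 minutes
Hours: 362 ÷ 60 = 6 remainder 2

06:02


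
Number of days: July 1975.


31 days

Month: July (month 7)
July has 31 days


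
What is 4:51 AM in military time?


Input: 4:51 AM
AM hour stays: 4

04:51


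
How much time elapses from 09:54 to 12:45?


2h 51m

End time in minutes: 12×60 + 45 = 765
Start time in minutes: 9×60 + 54 = 594
Difference = 765 - 594 = 171 minutes
= 2 hours 51 minutes


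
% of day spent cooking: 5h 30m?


22.9%

Time: 330 minutes
Day: 1440 minutes
Percentage = (330/1440) × 100 ≈ 22.9%


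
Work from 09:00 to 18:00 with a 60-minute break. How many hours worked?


8h 0m (480 minutes)

Total time = (18×60+0) - (9×60+0)
= 1080 - 540 = 540 min
Minus break: 540 - 60 = 480 min
= 8h 0m


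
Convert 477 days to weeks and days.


Weeks: 477 ÷ 7 = 68 remainder 1

68 weeks 1 days


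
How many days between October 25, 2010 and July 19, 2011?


267 days

From October 25, 2010 to July 19, 2011
Rest of October 2010: 31 - 25 = 6
Full months: November 30, December 31, January 31, February 2011 28, March 31, April 30, May 31, June 30
Days into July 2011: 19
Total = 6 + 30 + 31 + 31 + 28 + 31 + 30 + 31 + 30 + 19 = 267 days


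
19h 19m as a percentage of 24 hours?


0.8049 (80.49%)

Total minutes: 19×60 + 19 = 1159
Day = 24×60 = 1440 minutes
Fraction = 1159/1440 ≈ 0.8049
As a percentage: 1159/1440 × 100 ≈ 80.49%
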